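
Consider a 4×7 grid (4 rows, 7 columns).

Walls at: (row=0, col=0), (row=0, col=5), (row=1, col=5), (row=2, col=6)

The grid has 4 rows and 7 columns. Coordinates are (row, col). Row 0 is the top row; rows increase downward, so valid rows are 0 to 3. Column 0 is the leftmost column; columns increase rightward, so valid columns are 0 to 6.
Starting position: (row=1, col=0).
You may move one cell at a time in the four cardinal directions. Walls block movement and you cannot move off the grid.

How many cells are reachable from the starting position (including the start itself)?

BFS flood-fill from (row=1, col=0):
  Distance 0: (row=1, col=0)
  Distance 1: (row=1, col=1), (row=2, col=0)
  Distance 2: (row=0, col=1), (row=1, col=2), (row=2, col=1), (row=3, col=0)
  Distance 3: (row=0, col=2), (row=1, col=3), (row=2, col=2), (row=3, col=1)
  Distance 4: (row=0, col=3), (row=1, col=4), (row=2, col=3), (row=3, col=2)
  Distance 5: (row=0, col=4), (row=2, col=4), (row=3, col=3)
  Distance 6: (row=2, col=5), (row=3, col=4)
  Distance 7: (row=3, col=5)
  Distance 8: (row=3, col=6)
Total reachable: 22 (grid has 24 open cells total)

Answer: Reachable cells: 22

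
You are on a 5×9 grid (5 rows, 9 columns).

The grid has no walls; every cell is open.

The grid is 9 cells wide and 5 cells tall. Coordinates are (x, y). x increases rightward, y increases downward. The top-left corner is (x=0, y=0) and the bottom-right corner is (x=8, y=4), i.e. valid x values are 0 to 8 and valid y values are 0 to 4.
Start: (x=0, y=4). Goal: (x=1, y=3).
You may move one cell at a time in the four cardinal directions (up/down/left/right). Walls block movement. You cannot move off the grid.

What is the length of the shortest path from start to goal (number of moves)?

Answer: Shortest path length: 2

Derivation:
BFS from (x=0, y=4) until reaching (x=1, y=3):
  Distance 0: (x=0, y=4)
  Distance 1: (x=0, y=3), (x=1, y=4)
  Distance 2: (x=0, y=2), (x=1, y=3), (x=2, y=4)  <- goal reached here
One shortest path (2 moves): (x=0, y=4) -> (x=1, y=4) -> (x=1, y=3)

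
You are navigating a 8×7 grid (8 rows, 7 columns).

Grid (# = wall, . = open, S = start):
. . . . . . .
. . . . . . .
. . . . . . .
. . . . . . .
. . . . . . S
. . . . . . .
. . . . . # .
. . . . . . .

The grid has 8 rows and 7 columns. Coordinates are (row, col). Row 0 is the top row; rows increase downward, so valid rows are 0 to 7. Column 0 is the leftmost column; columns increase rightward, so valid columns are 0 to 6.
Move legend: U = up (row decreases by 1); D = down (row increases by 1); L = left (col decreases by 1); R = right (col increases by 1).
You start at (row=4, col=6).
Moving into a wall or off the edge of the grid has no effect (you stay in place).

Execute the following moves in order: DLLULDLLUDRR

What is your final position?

Answer: Final position: (row=5, col=3)

Derivation:
Start: (row=4, col=6)
  D (down): (row=4, col=6) -> (row=5, col=6)
  L (left): (row=5, col=6) -> (row=5, col=5)
  L (left): (row=5, col=5) -> (row=5, col=4)
  U (up): (row=5, col=4) -> (row=4, col=4)
  L (left): (row=4, col=4) -> (row=4, col=3)
  D (down): (row=4, col=3) -> (row=5, col=3)
  L (left): (row=5, col=3) -> (row=5, col=2)
  L (left): (row=5, col=2) -> (row=5, col=1)
  U (up): (row=5, col=1) -> (row=4, col=1)
  D (down): (row=4, col=1) -> (row=5, col=1)
  R (right): (row=5, col=1) -> (row=5, col=2)
  R (right): (row=5, col=2) -> (row=5, col=3)
Final: (row=5, col=3)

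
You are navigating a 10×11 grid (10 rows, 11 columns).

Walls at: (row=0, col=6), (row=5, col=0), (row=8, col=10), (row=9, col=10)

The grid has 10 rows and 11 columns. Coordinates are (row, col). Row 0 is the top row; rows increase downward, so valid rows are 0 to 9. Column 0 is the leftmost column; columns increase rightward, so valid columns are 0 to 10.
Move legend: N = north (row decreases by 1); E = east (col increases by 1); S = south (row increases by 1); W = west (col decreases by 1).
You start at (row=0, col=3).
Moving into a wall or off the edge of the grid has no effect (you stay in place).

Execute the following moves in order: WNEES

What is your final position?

Start: (row=0, col=3)
  W (west): (row=0, col=3) -> (row=0, col=2)
  N (north): blocked, stay at (row=0, col=2)
  E (east): (row=0, col=2) -> (row=0, col=3)
  E (east): (row=0, col=3) -> (row=0, col=4)
  S (south): (row=0, col=4) -> (row=1, col=4)
Final: (row=1, col=4)

Answer: Final position: (row=1, col=4)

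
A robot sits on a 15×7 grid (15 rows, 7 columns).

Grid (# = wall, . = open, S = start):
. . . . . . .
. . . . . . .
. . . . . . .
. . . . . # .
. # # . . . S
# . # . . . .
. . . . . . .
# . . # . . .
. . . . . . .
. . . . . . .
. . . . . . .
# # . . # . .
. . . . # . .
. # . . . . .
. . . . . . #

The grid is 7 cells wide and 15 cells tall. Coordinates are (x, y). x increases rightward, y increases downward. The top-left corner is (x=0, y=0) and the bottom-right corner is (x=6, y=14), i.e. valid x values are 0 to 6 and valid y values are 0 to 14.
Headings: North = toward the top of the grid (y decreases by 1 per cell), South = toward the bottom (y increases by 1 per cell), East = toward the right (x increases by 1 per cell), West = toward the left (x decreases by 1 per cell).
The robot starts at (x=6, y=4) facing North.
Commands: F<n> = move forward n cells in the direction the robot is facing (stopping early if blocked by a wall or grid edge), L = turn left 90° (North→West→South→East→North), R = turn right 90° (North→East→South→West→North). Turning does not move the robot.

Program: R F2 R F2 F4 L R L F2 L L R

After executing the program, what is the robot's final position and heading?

Start: (x=6, y=4), facing North
  R: turn right, now facing East
  F2: move forward 0/2 (blocked), now at (x=6, y=4)
  R: turn right, now facing South
  F2: move forward 2, now at (x=6, y=6)
  F4: move forward 4, now at (x=6, y=10)
  L: turn left, now facing East
  R: turn right, now facing South
  L: turn left, now facing East
  F2: move forward 0/2 (blocked), now at (x=6, y=10)
  L: turn left, now facing North
  L: turn left, now facing West
  R: turn right, now facing North
Final: (x=6, y=10), facing North

Answer: Final position: (x=6, y=10), facing North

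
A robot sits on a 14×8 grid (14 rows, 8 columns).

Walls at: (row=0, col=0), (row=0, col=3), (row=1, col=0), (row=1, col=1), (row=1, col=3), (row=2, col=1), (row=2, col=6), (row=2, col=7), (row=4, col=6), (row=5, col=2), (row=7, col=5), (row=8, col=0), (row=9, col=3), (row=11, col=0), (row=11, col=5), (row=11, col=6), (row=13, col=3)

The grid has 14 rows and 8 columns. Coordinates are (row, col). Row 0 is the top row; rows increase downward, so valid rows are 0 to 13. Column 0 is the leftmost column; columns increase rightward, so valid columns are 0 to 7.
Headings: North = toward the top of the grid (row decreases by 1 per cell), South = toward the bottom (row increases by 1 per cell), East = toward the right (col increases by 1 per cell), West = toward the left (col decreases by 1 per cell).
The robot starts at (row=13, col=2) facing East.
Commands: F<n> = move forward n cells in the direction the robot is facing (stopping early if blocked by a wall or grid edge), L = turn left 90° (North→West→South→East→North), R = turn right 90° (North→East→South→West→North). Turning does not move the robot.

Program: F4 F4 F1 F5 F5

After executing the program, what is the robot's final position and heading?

Start: (row=13, col=2), facing East
  F4: move forward 0/4 (blocked), now at (row=13, col=2)
  F4: move forward 0/4 (blocked), now at (row=13, col=2)
  F1: move forward 0/1 (blocked), now at (row=13, col=2)
  F5: move forward 0/5 (blocked), now at (row=13, col=2)
  F5: move forward 0/5 (blocked), now at (row=13, col=2)
Final: (row=13, col=2), facing East

Answer: Final position: (row=13, col=2), facing East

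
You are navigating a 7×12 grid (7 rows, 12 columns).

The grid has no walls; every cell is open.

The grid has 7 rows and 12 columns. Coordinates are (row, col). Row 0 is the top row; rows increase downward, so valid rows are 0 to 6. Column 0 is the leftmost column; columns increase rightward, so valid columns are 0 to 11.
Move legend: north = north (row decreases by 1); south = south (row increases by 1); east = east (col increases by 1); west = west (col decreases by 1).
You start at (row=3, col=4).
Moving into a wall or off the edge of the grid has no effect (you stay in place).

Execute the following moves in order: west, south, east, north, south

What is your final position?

Start: (row=3, col=4)
  west (west): (row=3, col=4) -> (row=3, col=3)
  south (south): (row=3, col=3) -> (row=4, col=3)
  east (east): (row=4, col=3) -> (row=4, col=4)
  north (north): (row=4, col=4) -> (row=3, col=4)
  south (south): (row=3, col=4) -> (row=4, col=4)
Final: (row=4, col=4)

Answer: Final position: (row=4, col=4)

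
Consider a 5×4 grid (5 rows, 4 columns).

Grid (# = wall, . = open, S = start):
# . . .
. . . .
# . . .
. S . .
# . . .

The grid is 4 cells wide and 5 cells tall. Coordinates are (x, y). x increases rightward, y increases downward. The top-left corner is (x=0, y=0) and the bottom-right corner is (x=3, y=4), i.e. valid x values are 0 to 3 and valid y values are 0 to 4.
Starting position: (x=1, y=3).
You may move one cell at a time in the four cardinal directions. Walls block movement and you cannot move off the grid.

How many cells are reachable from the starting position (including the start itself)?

Answer: Reachable cells: 17

Derivation:
BFS flood-fill from (x=1, y=3):
  Distance 0: (x=1, y=3)
  Distance 1: (x=1, y=2), (x=0, y=3), (x=2, y=3), (x=1, y=4)
  Distance 2: (x=1, y=1), (x=2, y=2), (x=3, y=3), (x=2, y=4)
  Distance 3: (x=1, y=0), (x=0, y=1), (x=2, y=1), (x=3, y=2), (x=3, y=4)
  Distance 4: (x=2, y=0), (x=3, y=1)
  Distance 5: (x=3, y=0)
Total reachable: 17 (grid has 17 open cells total)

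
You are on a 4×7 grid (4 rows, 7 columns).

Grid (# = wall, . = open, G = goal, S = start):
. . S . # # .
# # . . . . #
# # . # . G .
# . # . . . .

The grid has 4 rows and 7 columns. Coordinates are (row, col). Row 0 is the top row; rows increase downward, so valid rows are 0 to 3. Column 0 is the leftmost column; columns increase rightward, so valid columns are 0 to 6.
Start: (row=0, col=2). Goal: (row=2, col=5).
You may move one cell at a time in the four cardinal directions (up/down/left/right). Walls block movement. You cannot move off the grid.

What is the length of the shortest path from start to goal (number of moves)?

BFS from (row=0, col=2) until reaching (row=2, col=5):
  Distance 0: (row=0, col=2)
  Distance 1: (row=0, col=1), (row=0, col=3), (row=1, col=2)
  Distance 2: (row=0, col=0), (row=1, col=3), (row=2, col=2)
  Distance 3: (row=1, col=4)
  Distance 4: (row=1, col=5), (row=2, col=4)
  Distance 5: (row=2, col=5), (row=3, col=4)  <- goal reached here
One shortest path (5 moves): (row=0, col=2) -> (row=0, col=3) -> (row=1, col=3) -> (row=1, col=4) -> (row=1, col=5) -> (row=2, col=5)

Answer: Shortest path length: 5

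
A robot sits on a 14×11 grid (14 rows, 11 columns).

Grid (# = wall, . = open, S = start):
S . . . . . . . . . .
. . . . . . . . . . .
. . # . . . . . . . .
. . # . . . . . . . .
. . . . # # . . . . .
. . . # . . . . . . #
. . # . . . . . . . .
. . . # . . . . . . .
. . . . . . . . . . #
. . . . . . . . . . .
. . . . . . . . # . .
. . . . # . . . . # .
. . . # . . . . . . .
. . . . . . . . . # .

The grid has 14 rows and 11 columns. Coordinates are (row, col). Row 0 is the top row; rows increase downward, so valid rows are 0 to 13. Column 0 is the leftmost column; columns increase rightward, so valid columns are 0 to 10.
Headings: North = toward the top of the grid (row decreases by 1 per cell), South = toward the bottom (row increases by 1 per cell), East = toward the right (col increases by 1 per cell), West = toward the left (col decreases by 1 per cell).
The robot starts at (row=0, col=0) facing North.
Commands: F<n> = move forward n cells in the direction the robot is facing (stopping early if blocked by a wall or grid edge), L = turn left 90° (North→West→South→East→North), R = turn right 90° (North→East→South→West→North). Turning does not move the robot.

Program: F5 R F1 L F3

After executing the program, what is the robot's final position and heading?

Answer: Final position: (row=0, col=1), facing North

Derivation:
Start: (row=0, col=0), facing North
  F5: move forward 0/5 (blocked), now at (row=0, col=0)
  R: turn right, now facing East
  F1: move forward 1, now at (row=0, col=1)
  L: turn left, now facing North
  F3: move forward 0/3 (blocked), now at (row=0, col=1)
Final: (row=0, col=1), facing North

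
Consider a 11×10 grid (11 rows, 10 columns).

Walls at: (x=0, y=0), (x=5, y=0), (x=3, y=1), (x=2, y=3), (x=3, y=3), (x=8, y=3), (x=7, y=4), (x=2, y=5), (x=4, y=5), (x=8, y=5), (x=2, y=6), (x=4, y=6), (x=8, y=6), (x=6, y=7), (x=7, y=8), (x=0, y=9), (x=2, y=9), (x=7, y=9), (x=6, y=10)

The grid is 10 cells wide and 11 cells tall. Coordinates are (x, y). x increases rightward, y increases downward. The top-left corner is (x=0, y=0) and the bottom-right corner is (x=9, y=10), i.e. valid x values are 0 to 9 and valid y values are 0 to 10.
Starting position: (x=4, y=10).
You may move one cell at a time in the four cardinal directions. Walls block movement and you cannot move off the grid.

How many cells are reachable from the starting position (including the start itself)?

Answer: Reachable cells: 91

Derivation:
BFS flood-fill from (x=4, y=10):
  Distance 0: (x=4, y=10)
  Distance 1: (x=4, y=9), (x=3, y=10), (x=5, y=10)
  Distance 2: (x=4, y=8), (x=3, y=9), (x=5, y=9), (x=2, y=10)
  Distance 3: (x=4, y=7), (x=3, y=8), (x=5, y=8), (x=6, y=9), (x=1, y=10)
  Distance 4: (x=3, y=7), (x=5, y=7), (x=2, y=8), (x=6, y=8), (x=1, y=9), (x=0, y=10)
  Distance 5: (x=3, y=6), (x=5, y=6), (x=2, y=7), (x=1, y=8)
  Distance 6: (x=3, y=5), (x=5, y=5), (x=6, y=6), (x=1, y=7), (x=0, y=8)
  Distance 7: (x=3, y=4), (x=5, y=4), (x=6, y=5), (x=1, y=6), (x=7, y=6), (x=0, y=7)
  Distance 8: (x=5, y=3), (x=2, y=4), (x=4, y=4), (x=6, y=4), (x=1, y=5), (x=7, y=5), (x=0, y=6), (x=7, y=7)
  Distance 9: (x=5, y=2), (x=4, y=3), (x=6, y=3), (x=1, y=4), (x=0, y=5), (x=8, y=7)
  Distance 10: (x=5, y=1), (x=4, y=2), (x=6, y=2), (x=1, y=3), (x=7, y=3), (x=0, y=4), (x=9, y=7), (x=8, y=8)
  Distance 11: (x=4, y=1), (x=6, y=1), (x=1, y=2), (x=3, y=2), (x=7, y=2), (x=0, y=3), (x=9, y=6), (x=9, y=8), (x=8, y=9)
  Distance 12: (x=4, y=0), (x=6, y=0), (x=1, y=1), (x=7, y=1), (x=0, y=2), (x=2, y=2), (x=8, y=2), (x=9, y=5), (x=9, y=9), (x=8, y=10)
  Distance 13: (x=1, y=0), (x=3, y=0), (x=7, y=0), (x=0, y=1), (x=2, y=1), (x=8, y=1), (x=9, y=2), (x=9, y=4), (x=7, y=10), (x=9, y=10)
  Distance 14: (x=2, y=0), (x=8, y=0), (x=9, y=1), (x=9, y=3), (x=8, y=4)
  Distance 15: (x=9, y=0)
Total reachable: 91 (grid has 91 open cells total)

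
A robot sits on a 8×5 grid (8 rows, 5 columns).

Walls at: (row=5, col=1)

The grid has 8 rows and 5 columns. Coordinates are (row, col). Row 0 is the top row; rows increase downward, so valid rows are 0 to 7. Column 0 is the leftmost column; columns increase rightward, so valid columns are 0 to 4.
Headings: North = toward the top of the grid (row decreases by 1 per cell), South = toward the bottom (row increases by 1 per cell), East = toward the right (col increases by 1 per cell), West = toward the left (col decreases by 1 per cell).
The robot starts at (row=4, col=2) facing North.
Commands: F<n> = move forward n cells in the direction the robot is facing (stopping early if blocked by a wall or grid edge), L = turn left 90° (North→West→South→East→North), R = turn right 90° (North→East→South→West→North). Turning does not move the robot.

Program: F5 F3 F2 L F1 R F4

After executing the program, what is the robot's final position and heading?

Start: (row=4, col=2), facing North
  F5: move forward 4/5 (blocked), now at (row=0, col=2)
  F3: move forward 0/3 (blocked), now at (row=0, col=2)
  F2: move forward 0/2 (blocked), now at (row=0, col=2)
  L: turn left, now facing West
  F1: move forward 1, now at (row=0, col=1)
  R: turn right, now facing North
  F4: move forward 0/4 (blocked), now at (row=0, col=1)
Final: (row=0, col=1), facing North

Answer: Final position: (row=0, col=1), facing North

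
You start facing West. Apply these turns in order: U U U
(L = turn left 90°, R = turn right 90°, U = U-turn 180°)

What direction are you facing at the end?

Answer: Final heading: East

Derivation:
Start: West
  U (U-turn (180°)) -> East
  U (U-turn (180°)) -> West
  U (U-turn (180°)) -> East
Final: East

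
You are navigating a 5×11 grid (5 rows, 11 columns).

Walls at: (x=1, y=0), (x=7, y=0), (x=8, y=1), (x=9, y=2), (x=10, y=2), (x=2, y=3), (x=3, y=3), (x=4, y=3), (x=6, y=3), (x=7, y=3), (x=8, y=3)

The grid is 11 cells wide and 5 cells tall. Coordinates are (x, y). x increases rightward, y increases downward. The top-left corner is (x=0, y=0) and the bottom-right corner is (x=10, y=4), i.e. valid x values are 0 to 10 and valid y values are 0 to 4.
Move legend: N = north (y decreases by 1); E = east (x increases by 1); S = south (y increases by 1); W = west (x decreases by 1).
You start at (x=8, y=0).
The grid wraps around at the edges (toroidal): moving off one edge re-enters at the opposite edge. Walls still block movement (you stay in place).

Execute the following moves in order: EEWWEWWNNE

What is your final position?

Start: (x=8, y=0)
  E (east): (x=8, y=0) -> (x=9, y=0)
  E (east): (x=9, y=0) -> (x=10, y=0)
  W (west): (x=10, y=0) -> (x=9, y=0)
  W (west): (x=9, y=0) -> (x=8, y=0)
  E (east): (x=8, y=0) -> (x=9, y=0)
  W (west): (x=9, y=0) -> (x=8, y=0)
  W (west): blocked, stay at (x=8, y=0)
  N (north): (x=8, y=0) -> (x=8, y=4)
  N (north): blocked, stay at (x=8, y=4)
  E (east): (x=8, y=4) -> (x=9, y=4)
Final: (x=9, y=4)

Answer: Final position: (x=9, y=4)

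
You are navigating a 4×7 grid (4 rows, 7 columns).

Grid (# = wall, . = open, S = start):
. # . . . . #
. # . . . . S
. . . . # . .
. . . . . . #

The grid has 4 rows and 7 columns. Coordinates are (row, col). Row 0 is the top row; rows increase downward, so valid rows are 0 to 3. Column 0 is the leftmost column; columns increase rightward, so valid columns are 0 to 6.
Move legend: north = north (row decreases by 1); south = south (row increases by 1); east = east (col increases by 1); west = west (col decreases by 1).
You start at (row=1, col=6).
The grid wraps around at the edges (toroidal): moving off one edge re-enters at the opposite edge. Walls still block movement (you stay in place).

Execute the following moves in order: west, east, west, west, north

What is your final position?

Start: (row=1, col=6)
  west (west): (row=1, col=6) -> (row=1, col=5)
  east (east): (row=1, col=5) -> (row=1, col=6)
  west (west): (row=1, col=6) -> (row=1, col=5)
  west (west): (row=1, col=5) -> (row=1, col=4)
  north (north): (row=1, col=4) -> (row=0, col=4)
Final: (row=0, col=4)

Answer: Final position: (row=0, col=4)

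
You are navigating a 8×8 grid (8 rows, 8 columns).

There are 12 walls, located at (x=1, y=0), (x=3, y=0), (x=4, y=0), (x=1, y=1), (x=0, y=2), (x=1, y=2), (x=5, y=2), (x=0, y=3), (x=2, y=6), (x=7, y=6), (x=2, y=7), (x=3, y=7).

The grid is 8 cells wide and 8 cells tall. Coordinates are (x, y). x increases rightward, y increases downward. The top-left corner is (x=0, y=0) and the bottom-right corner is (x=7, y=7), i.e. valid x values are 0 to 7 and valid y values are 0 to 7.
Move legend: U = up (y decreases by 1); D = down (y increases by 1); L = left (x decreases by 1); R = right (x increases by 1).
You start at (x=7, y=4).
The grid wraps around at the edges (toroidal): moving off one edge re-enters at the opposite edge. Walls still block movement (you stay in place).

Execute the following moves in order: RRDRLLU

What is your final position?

Start: (x=7, y=4)
  R (right): (x=7, y=4) -> (x=0, y=4)
  R (right): (x=0, y=4) -> (x=1, y=4)
  D (down): (x=1, y=4) -> (x=1, y=5)
  R (right): (x=1, y=5) -> (x=2, y=5)
  L (left): (x=2, y=5) -> (x=1, y=5)
  L (left): (x=1, y=5) -> (x=0, y=5)
  U (up): (x=0, y=5) -> (x=0, y=4)
Final: (x=0, y=4)

Answer: Final position: (x=0, y=4)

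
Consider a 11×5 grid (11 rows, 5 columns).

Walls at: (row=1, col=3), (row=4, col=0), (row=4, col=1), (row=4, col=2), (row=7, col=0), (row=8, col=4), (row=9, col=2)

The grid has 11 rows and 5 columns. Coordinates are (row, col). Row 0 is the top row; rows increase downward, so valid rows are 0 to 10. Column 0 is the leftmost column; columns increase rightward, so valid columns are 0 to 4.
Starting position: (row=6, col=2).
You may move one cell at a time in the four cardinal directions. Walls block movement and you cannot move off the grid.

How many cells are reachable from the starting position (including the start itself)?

Answer: Reachable cells: 48

Derivation:
BFS flood-fill from (row=6, col=2):
  Distance 0: (row=6, col=2)
  Distance 1: (row=5, col=2), (row=6, col=1), (row=6, col=3), (row=7, col=2)
  Distance 2: (row=5, col=1), (row=5, col=3), (row=6, col=0), (row=6, col=4), (row=7, col=1), (row=7, col=3), (row=8, col=2)
  Distance 3: (row=4, col=3), (row=5, col=0), (row=5, col=4), (row=7, col=4), (row=8, col=1), (row=8, col=3)
  Distance 4: (row=3, col=3), (row=4, col=4), (row=8, col=0), (row=9, col=1), (row=9, col=3)
  Distance 5: (row=2, col=3), (row=3, col=2), (row=3, col=4), (row=9, col=0), (row=9, col=4), (row=10, col=1), (row=10, col=3)
  Distance 6: (row=2, col=2), (row=2, col=4), (row=3, col=1), (row=10, col=0), (row=10, col=2), (row=10, col=4)
  Distance 7: (row=1, col=2), (row=1, col=4), (row=2, col=1), (row=3, col=0)
  Distance 8: (row=0, col=2), (row=0, col=4), (row=1, col=1), (row=2, col=0)
  Distance 9: (row=0, col=1), (row=0, col=3), (row=1, col=0)
  Distance 10: (row=0, col=0)
Total reachable: 48 (grid has 48 open cells total)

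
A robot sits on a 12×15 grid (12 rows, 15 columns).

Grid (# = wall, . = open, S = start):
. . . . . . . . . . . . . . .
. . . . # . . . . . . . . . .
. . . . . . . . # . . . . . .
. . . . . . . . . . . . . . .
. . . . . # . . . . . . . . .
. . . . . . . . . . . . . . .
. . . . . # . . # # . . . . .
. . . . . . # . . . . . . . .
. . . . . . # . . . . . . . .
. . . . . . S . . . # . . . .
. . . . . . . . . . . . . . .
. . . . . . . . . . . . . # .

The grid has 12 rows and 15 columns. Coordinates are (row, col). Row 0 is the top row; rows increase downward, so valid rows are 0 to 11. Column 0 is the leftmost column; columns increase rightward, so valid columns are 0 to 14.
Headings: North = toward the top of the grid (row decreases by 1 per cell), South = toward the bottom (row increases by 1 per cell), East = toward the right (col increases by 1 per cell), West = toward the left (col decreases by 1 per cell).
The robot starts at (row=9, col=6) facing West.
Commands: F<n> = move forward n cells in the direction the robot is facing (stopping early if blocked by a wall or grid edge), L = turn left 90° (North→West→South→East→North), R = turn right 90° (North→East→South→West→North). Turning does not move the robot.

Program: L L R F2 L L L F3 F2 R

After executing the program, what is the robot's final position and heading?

Answer: Final position: (row=11, col=1), facing North

Derivation:
Start: (row=9, col=6), facing West
  L: turn left, now facing South
  L: turn left, now facing East
  R: turn right, now facing South
  F2: move forward 2, now at (row=11, col=6)
  L: turn left, now facing East
  L: turn left, now facing North
  L: turn left, now facing West
  F3: move forward 3, now at (row=11, col=3)
  F2: move forward 2, now at (row=11, col=1)
  R: turn right, now facing North
Final: (row=11, col=1), facing North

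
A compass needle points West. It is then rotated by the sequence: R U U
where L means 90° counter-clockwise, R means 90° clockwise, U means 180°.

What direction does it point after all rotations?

Start: West
  R (right (90° clockwise)) -> North
  U (U-turn (180°)) -> South
  U (U-turn (180°)) -> North
Final: North

Answer: Final heading: North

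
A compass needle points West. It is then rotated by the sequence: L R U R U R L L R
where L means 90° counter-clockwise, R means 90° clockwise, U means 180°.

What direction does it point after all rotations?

Answer: Final heading: North

Derivation:
Start: West
  L (left (90° counter-clockwise)) -> South
  R (right (90° clockwise)) -> West
  U (U-turn (180°)) -> East
  R (right (90° clockwise)) -> South
  U (U-turn (180°)) -> North
  R (right (90° clockwise)) -> East
  L (left (90° counter-clockwise)) -> North
  L (left (90° counter-clockwise)) -> West
  R (right (90° clockwise)) -> North
Final: North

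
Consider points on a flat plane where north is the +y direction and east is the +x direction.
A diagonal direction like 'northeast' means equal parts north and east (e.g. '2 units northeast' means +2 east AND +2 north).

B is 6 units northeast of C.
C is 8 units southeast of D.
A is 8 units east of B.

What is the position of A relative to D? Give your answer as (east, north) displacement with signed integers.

Place D at the origin (east=0, north=0).
  C is 8 units southeast of D: delta (east=+8, north=-8); C at (east=8, north=-8).
  B is 6 units northeast of C: delta (east=+6, north=+6); B at (east=14, north=-2).
  A is 8 units east of B: delta (east=+8, north=+0); A at (east=22, north=-2).
Therefore A relative to D: (east=22, north=-2).

Answer: A is at (east=22, north=-2) relative to D.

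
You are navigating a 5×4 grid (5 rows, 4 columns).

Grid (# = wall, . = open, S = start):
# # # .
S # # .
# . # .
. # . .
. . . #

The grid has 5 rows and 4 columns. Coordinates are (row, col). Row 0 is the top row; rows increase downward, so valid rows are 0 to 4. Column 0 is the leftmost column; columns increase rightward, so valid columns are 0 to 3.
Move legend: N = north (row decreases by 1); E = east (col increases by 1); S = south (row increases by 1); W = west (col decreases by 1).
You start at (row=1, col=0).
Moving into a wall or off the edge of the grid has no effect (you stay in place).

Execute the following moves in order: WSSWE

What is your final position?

Start: (row=1, col=0)
  W (west): blocked, stay at (row=1, col=0)
  S (south): blocked, stay at (row=1, col=0)
  S (south): blocked, stay at (row=1, col=0)
  W (west): blocked, stay at (row=1, col=0)
  E (east): blocked, stay at (row=1, col=0)
Final: (row=1, col=0)

Answer: Final position: (row=1, col=0)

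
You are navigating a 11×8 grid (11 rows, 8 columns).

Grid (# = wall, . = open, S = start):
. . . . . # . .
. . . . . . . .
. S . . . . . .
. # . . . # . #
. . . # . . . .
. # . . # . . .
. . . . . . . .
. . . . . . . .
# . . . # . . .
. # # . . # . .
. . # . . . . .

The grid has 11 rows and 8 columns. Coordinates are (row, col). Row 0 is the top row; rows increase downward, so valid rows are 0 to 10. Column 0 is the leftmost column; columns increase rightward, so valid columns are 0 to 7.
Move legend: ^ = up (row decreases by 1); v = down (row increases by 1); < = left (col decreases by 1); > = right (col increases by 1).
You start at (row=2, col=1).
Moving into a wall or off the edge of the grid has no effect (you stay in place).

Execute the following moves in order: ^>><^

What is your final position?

Answer: Final position: (row=0, col=2)

Derivation:
Start: (row=2, col=1)
  ^ (up): (row=2, col=1) -> (row=1, col=1)
  > (right): (row=1, col=1) -> (row=1, col=2)
  > (right): (row=1, col=2) -> (row=1, col=3)
  < (left): (row=1, col=3) -> (row=1, col=2)
  ^ (up): (row=1, col=2) -> (row=0, col=2)
Final: (row=0, col=2)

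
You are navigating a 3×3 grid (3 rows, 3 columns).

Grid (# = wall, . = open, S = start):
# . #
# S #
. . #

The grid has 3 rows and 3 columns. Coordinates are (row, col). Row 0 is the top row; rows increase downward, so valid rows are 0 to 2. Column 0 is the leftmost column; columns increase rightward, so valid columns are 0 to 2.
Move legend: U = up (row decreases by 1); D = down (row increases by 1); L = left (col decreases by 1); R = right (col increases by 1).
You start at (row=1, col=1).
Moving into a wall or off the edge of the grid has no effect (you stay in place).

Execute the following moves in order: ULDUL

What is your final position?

Answer: Final position: (row=0, col=1)

Derivation:
Start: (row=1, col=1)
  U (up): (row=1, col=1) -> (row=0, col=1)
  L (left): blocked, stay at (row=0, col=1)
  D (down): (row=0, col=1) -> (row=1, col=1)
  U (up): (row=1, col=1) -> (row=0, col=1)
  L (left): blocked, stay at (row=0, col=1)
Final: (row=0, col=1)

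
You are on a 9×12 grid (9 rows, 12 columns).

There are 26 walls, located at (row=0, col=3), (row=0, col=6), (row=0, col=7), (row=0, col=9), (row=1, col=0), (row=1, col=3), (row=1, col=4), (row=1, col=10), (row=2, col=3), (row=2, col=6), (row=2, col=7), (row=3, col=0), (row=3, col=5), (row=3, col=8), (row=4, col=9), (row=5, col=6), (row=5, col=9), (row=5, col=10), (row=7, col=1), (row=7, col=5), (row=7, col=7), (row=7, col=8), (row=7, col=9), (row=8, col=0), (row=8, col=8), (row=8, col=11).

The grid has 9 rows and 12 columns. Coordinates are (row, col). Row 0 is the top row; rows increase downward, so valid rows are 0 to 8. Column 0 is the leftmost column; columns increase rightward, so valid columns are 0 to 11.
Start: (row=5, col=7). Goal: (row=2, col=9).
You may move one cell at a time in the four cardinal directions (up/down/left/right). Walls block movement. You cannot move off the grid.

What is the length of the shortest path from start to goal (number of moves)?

BFS from (row=5, col=7) until reaching (row=2, col=9):
  Distance 0: (row=5, col=7)
  Distance 1: (row=4, col=7), (row=5, col=8), (row=6, col=7)
  Distance 2: (row=3, col=7), (row=4, col=6), (row=4, col=8), (row=6, col=6), (row=6, col=8)
  Distance 3: (row=3, col=6), (row=4, col=5), (row=6, col=5), (row=6, col=9), (row=7, col=6)
  Distance 4: (row=4, col=4), (row=5, col=5), (row=6, col=4), (row=6, col=10), (row=8, col=6)
  Distance 5: (row=3, col=4), (row=4, col=3), (row=5, col=4), (row=6, col=3), (row=6, col=11), (row=7, col=4), (row=7, col=10), (row=8, col=5), (row=8, col=7)
  Distance 6: (row=2, col=4), (row=3, col=3), (row=4, col=2), (row=5, col=3), (row=5, col=11), (row=6, col=2), (row=7, col=3), (row=7, col=11), (row=8, col=4), (row=8, col=10)
  Distance 7: (row=2, col=5), (row=3, col=2), (row=4, col=1), (row=4, col=11), (row=5, col=2), (row=6, col=1), (row=7, col=2), (row=8, col=3), (row=8, col=9)
  Distance 8: (row=1, col=5), (row=2, col=2), (row=3, col=1), (row=3, col=11), (row=4, col=0), (row=4, col=10), (row=5, col=1), (row=6, col=0), (row=8, col=2)
  Distance 9: (row=0, col=5), (row=1, col=2), (row=1, col=6), (row=2, col=1), (row=2, col=11), (row=3, col=10), (row=5, col=0), (row=7, col=0), (row=8, col=1)
  Distance 10: (row=0, col=2), (row=0, col=4), (row=1, col=1), (row=1, col=7), (row=1, col=11), (row=2, col=0), (row=2, col=10), (row=3, col=9)
  Distance 11: (row=0, col=1), (row=0, col=11), (row=1, col=8), (row=2, col=9)  <- goal reached here
One shortest path (11 moves): (row=5, col=7) -> (row=5, col=8) -> (row=6, col=8) -> (row=6, col=9) -> (row=6, col=10) -> (row=6, col=11) -> (row=5, col=11) -> (row=4, col=11) -> (row=4, col=10) -> (row=3, col=10) -> (row=3, col=9) -> (row=2, col=9)

Answer: Shortest path length: 11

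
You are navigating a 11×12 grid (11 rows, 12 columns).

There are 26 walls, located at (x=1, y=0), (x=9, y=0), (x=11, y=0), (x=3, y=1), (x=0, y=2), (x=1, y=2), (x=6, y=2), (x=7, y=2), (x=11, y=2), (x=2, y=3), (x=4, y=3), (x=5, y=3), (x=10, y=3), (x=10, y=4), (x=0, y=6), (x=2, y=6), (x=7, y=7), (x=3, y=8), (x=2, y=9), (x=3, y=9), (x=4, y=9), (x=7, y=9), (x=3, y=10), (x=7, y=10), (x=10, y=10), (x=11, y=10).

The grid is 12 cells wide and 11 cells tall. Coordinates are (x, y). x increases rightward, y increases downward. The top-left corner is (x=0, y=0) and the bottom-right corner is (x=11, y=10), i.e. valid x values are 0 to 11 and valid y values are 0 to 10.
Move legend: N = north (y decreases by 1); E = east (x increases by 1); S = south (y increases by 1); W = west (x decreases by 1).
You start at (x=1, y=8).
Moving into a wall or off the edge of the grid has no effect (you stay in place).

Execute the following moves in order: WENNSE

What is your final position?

Start: (x=1, y=8)
  W (west): (x=1, y=8) -> (x=0, y=8)
  E (east): (x=0, y=8) -> (x=1, y=8)
  N (north): (x=1, y=8) -> (x=1, y=7)
  N (north): (x=1, y=7) -> (x=1, y=6)
  S (south): (x=1, y=6) -> (x=1, y=7)
  E (east): (x=1, y=7) -> (x=2, y=7)
Final: (x=2, y=7)

Answer: Final position: (x=2, y=7)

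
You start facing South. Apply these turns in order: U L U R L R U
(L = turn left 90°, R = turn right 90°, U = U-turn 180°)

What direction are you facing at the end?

Start: South
  U (U-turn (180°)) -> North
  L (left (90° counter-clockwise)) -> West
  U (U-turn (180°)) -> East
  R (right (90° clockwise)) -> South
  L (left (90° counter-clockwise)) -> East
  R (right (90° clockwise)) -> South
  U (U-turn (180°)) -> North
Final: North

Answer: Final heading: North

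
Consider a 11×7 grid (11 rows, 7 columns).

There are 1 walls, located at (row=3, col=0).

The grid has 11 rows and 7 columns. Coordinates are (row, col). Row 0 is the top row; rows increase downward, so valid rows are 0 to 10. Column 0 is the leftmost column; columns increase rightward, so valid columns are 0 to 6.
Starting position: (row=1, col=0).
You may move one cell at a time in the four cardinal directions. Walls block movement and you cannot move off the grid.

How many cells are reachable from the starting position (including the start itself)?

BFS flood-fill from (row=1, col=0):
  Distance 0: (row=1, col=0)
  Distance 1: (row=0, col=0), (row=1, col=1), (row=2, col=0)
  Distance 2: (row=0, col=1), (row=1, col=2), (row=2, col=1)
  Distance 3: (row=0, col=2), (row=1, col=3), (row=2, col=2), (row=3, col=1)
  Distance 4: (row=0, col=3), (row=1, col=4), (row=2, col=3), (row=3, col=2), (row=4, col=1)
  Distance 5: (row=0, col=4), (row=1, col=5), (row=2, col=4), (row=3, col=3), (row=4, col=0), (row=4, col=2), (row=5, col=1)
  Distance 6: (row=0, col=5), (row=1, col=6), (row=2, col=5), (row=3, col=4), (row=4, col=3), (row=5, col=0), (row=5, col=2), (row=6, col=1)
  Distance 7: (row=0, col=6), (row=2, col=6), (row=3, col=5), (row=4, col=4), (row=5, col=3), (row=6, col=0), (row=6, col=2), (row=7, col=1)
  Distance 8: (row=3, col=6), (row=4, col=5), (row=5, col=4), (row=6, col=3), (row=7, col=0), (row=7, col=2), (row=8, col=1)
  Distance 9: (row=4, col=6), (row=5, col=5), (row=6, col=4), (row=7, col=3), (row=8, col=0), (row=8, col=2), (row=9, col=1)
  Distance 10: (row=5, col=6), (row=6, col=5), (row=7, col=4), (row=8, col=3), (row=9, col=0), (row=9, col=2), (row=10, col=1)
  Distance 11: (row=6, col=6), (row=7, col=5), (row=8, col=4), (row=9, col=3), (row=10, col=0), (row=10, col=2)
  Distance 12: (row=7, col=6), (row=8, col=5), (row=9, col=4), (row=10, col=3)
  Distance 13: (row=8, col=6), (row=9, col=5), (row=10, col=4)
  Distance 14: (row=9, col=6), (row=10, col=5)
  Distance 15: (row=10, col=6)
Total reachable: 76 (grid has 76 open cells total)

Answer: Reachable cells: 76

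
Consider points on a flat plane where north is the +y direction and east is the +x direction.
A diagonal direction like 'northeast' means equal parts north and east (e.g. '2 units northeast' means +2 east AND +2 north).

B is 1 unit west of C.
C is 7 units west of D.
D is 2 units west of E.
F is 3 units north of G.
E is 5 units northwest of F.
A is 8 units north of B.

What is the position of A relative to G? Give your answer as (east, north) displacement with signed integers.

Place G at the origin (east=0, north=0).
  F is 3 units north of G: delta (east=+0, north=+3); F at (east=0, north=3).
  E is 5 units northwest of F: delta (east=-5, north=+5); E at (east=-5, north=8).
  D is 2 units west of E: delta (east=-2, north=+0); D at (east=-7, north=8).
  C is 7 units west of D: delta (east=-7, north=+0); C at (east=-14, north=8).
  B is 1 unit west of C: delta (east=-1, north=+0); B at (east=-15, north=8).
  A is 8 units north of B: delta (east=+0, north=+8); A at (east=-15, north=16).
Therefore A relative to G: (east=-15, north=16).

Answer: A is at (east=-15, north=16) relative to G.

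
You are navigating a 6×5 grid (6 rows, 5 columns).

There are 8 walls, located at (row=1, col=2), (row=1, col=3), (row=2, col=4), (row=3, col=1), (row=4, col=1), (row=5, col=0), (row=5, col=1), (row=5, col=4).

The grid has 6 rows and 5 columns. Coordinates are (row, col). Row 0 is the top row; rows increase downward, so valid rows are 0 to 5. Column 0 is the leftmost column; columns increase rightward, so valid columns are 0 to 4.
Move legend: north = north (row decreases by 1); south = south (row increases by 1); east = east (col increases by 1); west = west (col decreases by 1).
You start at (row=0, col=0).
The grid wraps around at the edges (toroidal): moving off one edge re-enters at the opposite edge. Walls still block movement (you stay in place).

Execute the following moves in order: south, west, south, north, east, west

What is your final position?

Answer: Final position: (row=0, col=4)

Derivation:
Start: (row=0, col=0)
  south (south): (row=0, col=0) -> (row=1, col=0)
  west (west): (row=1, col=0) -> (row=1, col=4)
  south (south): blocked, stay at (row=1, col=4)
  north (north): (row=1, col=4) -> (row=0, col=4)
  east (east): (row=0, col=4) -> (row=0, col=0)
  west (west): (row=0, col=0) -> (row=0, col=4)
Final: (row=0, col=4)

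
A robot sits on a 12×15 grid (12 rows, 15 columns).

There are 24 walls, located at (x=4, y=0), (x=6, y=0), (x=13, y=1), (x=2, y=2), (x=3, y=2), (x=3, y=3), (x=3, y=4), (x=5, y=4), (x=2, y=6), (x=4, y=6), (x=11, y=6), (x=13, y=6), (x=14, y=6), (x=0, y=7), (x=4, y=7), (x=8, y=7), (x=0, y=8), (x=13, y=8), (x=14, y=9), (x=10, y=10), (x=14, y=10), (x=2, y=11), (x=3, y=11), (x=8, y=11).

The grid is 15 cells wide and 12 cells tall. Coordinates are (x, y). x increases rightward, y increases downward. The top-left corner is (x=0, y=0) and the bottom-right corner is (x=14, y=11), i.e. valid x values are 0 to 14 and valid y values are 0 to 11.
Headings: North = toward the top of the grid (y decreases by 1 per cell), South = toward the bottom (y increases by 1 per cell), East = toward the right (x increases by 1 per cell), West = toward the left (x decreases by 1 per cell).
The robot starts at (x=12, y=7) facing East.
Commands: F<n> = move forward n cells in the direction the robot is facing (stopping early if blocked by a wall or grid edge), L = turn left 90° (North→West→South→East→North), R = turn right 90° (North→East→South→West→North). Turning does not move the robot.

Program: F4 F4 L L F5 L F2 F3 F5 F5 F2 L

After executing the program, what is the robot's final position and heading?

Answer: Final position: (x=9, y=11), facing East

Derivation:
Start: (x=12, y=7), facing East
  F4: move forward 2/4 (blocked), now at (x=14, y=7)
  F4: move forward 0/4 (blocked), now at (x=14, y=7)
  L: turn left, now facing North
  L: turn left, now facing West
  F5: move forward 5, now at (x=9, y=7)
  L: turn left, now facing South
  F2: move forward 2, now at (x=9, y=9)
  F3: move forward 2/3 (blocked), now at (x=9, y=11)
  F5: move forward 0/5 (blocked), now at (x=9, y=11)
  F5: move forward 0/5 (blocked), now at (x=9, y=11)
  F2: move forward 0/2 (blocked), now at (x=9, y=11)
  L: turn left, now facing East
Final: (x=9, y=11), facing East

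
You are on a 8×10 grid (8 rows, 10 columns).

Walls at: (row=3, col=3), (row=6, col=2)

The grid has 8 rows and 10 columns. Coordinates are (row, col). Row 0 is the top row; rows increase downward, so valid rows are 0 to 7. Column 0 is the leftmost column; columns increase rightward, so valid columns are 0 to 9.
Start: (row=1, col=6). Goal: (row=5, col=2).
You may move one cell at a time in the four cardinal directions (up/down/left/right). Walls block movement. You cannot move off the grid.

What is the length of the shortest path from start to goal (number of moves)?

Answer: Shortest path length: 8

Derivation:
BFS from (row=1, col=6) until reaching (row=5, col=2):
  Distance 0: (row=1, col=6)
  Distance 1: (row=0, col=6), (row=1, col=5), (row=1, col=7), (row=2, col=6)
  Distance 2: (row=0, col=5), (row=0, col=7), (row=1, col=4), (row=1, col=8), (row=2, col=5), (row=2, col=7), (row=3, col=6)
  Distance 3: (row=0, col=4), (row=0, col=8), (row=1, col=3), (row=1, col=9), (row=2, col=4), (row=2, col=8), (row=3, col=5), (row=3, col=7), (row=4, col=6)
  Distance 4: (row=0, col=3), (row=0, col=9), (row=1, col=2), (row=2, col=3), (row=2, col=9), (row=3, col=4), (row=3, col=8), (row=4, col=5), (row=4, col=7), (row=5, col=6)
  Distance 5: (row=0, col=2), (row=1, col=1), (row=2, col=2), (row=3, col=9), (row=4, col=4), (row=4, col=8), (row=5, col=5), (row=5, col=7), (row=6, col=6)
  Distance 6: (row=0, col=1), (row=1, col=0), (row=2, col=1), (row=3, col=2), (row=4, col=3), (row=4, col=9), (row=5, col=4), (row=5, col=8), (row=6, col=5), (row=6, col=7), (row=7, col=6)
  Distance 7: (row=0, col=0), (row=2, col=0), (row=3, col=1), (row=4, col=2), (row=5, col=3), (row=5, col=9), (row=6, col=4), (row=6, col=8), (row=7, col=5), (row=7, col=7)
  Distance 8: (row=3, col=0), (row=4, col=1), (row=5, col=2), (row=6, col=3), (row=6, col=9), (row=7, col=4), (row=7, col=8)  <- goal reached here
One shortest path (8 moves): (row=1, col=6) -> (row=1, col=5) -> (row=1, col=4) -> (row=1, col=3) -> (row=1, col=2) -> (row=2, col=2) -> (row=3, col=2) -> (row=4, col=2) -> (row=5, col=2)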